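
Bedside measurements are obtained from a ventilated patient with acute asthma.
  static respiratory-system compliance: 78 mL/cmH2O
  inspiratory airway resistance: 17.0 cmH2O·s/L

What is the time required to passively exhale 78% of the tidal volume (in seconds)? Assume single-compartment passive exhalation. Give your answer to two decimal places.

2.01

τ = R × C = 17.0 × 78 mL/cmH2O = 17.0 × 0.078 L/cmH2O = 1.326 s.
Exhaled fraction f = 1 − e^(−t/τ) → t = −τ·ln(1 − f) = −1.326·ln(0.22) = 2.008 s.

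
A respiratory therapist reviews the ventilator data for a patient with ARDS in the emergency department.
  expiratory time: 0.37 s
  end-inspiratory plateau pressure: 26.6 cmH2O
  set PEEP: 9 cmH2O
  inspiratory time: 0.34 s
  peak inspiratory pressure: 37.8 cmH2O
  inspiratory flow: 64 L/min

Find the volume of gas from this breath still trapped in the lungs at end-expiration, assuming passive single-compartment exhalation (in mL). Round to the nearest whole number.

Flow: 64 L/min ÷ 60 = 1.0667 L/s.
Vt = flow × Ti = 1.0667 L/s × 0.34 s × 1000 mL/L = 362.68 mL.
R = (PIP − Pplat)/V̇ = (37.8 − 26.6) / 1.0667 = 11.2/1.0667 = 10.5 cmH2O·s/L.
C = Vt/(Pplat − PEEP) = 362.68 / (26.6 − 9) = 362.68/17.6 = 20.607 mL/cmH2O.
τ = R × C = 10.5 × 0.02061 L/cmH2O = 0.2164 s.
Fraction remaining = e^(−Te/τ) = e^(−0.37/0.2164) = 0.1809.
Trapped volume = 362.68 × 0.1809 = 65.609 mL.

66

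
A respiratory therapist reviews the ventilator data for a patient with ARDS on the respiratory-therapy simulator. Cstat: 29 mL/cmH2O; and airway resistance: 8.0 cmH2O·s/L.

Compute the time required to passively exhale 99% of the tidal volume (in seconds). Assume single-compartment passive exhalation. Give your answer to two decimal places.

τ = R × C = 8.0 × 29 mL/cmH2O = 8.0 × 0.029 L/cmH2O = 0.232 s.
Exhaled fraction f = 1 − e^(−t/τ) → t = −τ·ln(1 − f) = −0.232·ln(0.01) = 1.068 s.

1.07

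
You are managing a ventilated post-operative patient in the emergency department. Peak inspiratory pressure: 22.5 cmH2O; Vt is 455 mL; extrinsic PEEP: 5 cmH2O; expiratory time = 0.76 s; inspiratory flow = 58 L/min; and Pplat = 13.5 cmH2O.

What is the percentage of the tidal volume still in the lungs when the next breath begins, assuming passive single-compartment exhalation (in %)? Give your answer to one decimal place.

Flow: 58 L/min ÷ 60 = 0.9667 L/s.
R = (PIP − Pplat)/V̇ = (22.5 − 13.5) / 0.9667 = 9.0/0.9667 = 9.31 cmH2O·s/L.
C = Vt/(Pplat − PEEP) = 455.0 / (13.5 − 5) = 455.0/8.5 = 53.529 mL/cmH2O.
τ = R × C = 9.31 × 0.05353 L/cmH2O = 0.4984 s.
Fraction remaining at end-expiration = e^(−Te/τ) = e^(−0.76/0.4984) = 0.2176 → 21.76%.

21.8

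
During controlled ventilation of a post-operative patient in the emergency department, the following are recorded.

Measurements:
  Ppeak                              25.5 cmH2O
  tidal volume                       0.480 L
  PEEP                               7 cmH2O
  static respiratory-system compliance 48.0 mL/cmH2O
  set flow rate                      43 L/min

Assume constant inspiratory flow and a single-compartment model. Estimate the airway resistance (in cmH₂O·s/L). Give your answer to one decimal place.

Flow: 43 L/min ÷ 60 = 0.7167 L/s.
Equation of motion (constant flow): PIP = Vt/C + R·V̇ + PEEP.
R·V̇ = PIP − Vt/C − PEEP = 25.5 − 480/48.0 − 7 = 25.5 − 10.0 − 7 = 8.5 cmH2O.
R = 8.5 / 0.7167 = 11.86 cmH2O·s/L.

11.9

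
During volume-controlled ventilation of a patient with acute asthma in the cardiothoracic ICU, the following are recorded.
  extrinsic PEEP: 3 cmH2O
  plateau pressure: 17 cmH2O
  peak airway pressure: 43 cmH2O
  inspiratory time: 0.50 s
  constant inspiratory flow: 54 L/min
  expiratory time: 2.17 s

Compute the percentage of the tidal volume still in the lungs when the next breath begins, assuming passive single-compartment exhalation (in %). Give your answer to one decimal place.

9.7

Flow: 54 L/min ÷ 60 = 0.9 L/s.
Vt = flow × Ti = 0.9 L/s × 0.50 s × 1000 mL/L = 450.0 mL.
R = (PIP − Pplat)/V̇ = (43 − 17) / 0.9 = 26.0/0.9 = 28.889 cmH2O·s/L.
C = Vt/(Pplat − PEEP) = 450.0 / (17 − 3) = 450.0/14.0 = 32.143 mL/cmH2O.
τ = R × C = 28.889 × 0.03214 L/cmH2O = 0.9285 s.
Fraction remaining at end-expiration = e^(−Te/τ) = e^(−2.17/0.9285) = 0.09661 → 9.661%.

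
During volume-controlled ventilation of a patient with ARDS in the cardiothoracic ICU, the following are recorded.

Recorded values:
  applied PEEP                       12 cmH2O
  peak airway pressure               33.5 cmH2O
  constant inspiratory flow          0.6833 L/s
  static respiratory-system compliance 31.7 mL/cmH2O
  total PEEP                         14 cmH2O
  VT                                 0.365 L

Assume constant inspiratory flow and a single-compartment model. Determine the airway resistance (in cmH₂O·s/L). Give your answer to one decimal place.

Total PEEP = 14 cmH2O (set 12 + intrinsic 2); this is the baseline alveolar pressure.
Equation of motion (constant flow): PIP = Vt/C + R·V̇ + PEEP.
R·V̇ = PIP − Vt/C − PEEP = 33.5 − 365/31.7 − 14 = 33.5 − 11.514 − 14 = 7.986 cmH2O.
R = 7.986 / 0.6833 = 11.687 cmH2O·s/L.

11.7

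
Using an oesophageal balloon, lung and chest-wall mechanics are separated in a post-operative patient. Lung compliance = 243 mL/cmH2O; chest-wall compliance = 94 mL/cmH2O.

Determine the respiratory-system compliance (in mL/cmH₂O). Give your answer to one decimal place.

Lung and chest wall are elastances in series: 1/Crs = 1/CL + 1/Ccw.
1/Crs = 1/243 + 1/94 = 0.01475.
Crs = 67.797 mL/cmH2O.

67.8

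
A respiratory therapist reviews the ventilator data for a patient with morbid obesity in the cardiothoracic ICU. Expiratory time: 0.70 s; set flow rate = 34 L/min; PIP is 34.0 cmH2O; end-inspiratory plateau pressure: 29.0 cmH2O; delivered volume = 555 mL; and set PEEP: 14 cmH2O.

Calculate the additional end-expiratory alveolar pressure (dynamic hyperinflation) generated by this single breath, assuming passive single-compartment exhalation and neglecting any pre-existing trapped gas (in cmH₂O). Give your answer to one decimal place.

Flow: 34 L/min ÷ 60 = 0.5667 L/s.
R = (PIP − Pplat)/V̇ = (34.0 − 29.0) / 0.5667 = 5.0/0.5667 = 8.823 cmH2O·s/L.
C = Vt/(Pplat − PEEP) = 555.0 / (29.0 − 14) = 555.0/15.0 = 37.0 mL/cmH2O.
τ = R × C = 8.823 × 0.037 L/cmH2O = 0.3265 s.
Fraction remaining = e^(−Te/τ) = e^(−0.70/0.3265) = 0.1172; trapped volume = 555.0 × 0.1172 = 65.046 mL.
Additional alveolar pressure from trapping ≈ V_trapped / C = 65.046 / 37.0 = 1.758 cmH2O.

1.8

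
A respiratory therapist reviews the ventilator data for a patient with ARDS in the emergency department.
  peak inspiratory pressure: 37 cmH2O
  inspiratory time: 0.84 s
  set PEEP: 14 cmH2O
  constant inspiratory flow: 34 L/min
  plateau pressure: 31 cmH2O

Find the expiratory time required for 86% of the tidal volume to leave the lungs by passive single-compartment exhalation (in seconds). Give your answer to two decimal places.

0.58

Flow: 34 L/min ÷ 60 = 0.5667 L/s.
Vt = flow × Ti = 0.5667 L/s × 0.84 s × 1000 mL/L = 476.03 mL.
R = (PIP − Pplat)/V̇ = (37 − 31) / 0.5667 = 6.0/0.5667 = 10.588 cmH2O·s/L.
C = Vt/(Pplat − PEEP) = 476.03 / (31 − 14) = 476.03/17.0 = 28.002 mL/cmH2O.
τ = R × C = 10.588 × 0.028 L/cmH2O = 0.2965 s.
t = −τ·ln(1 − 0.86) = −0.2965·ln(0.14) = 0.583 s.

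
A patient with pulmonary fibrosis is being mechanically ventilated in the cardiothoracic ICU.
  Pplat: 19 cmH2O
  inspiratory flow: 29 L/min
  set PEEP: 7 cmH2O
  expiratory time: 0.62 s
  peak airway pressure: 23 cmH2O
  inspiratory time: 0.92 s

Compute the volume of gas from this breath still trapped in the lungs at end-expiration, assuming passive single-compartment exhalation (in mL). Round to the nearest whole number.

59

Flow: 29 L/min ÷ 60 = 0.4833 L/s.
Vt = flow × Ti = 0.4833 L/s × 0.92 s × 1000 mL/L = 444.64 mL.
R = (PIP − Pplat)/V̇ = (23 − 19) / 0.4833 = 4.0/0.4833 = 8.276 cmH2O·s/L.
C = Vt/(Pplat − PEEP) = 444.64 / (19 − 7) = 444.64/12.0 = 37.053 mL/cmH2O.
τ = R × C = 8.276 × 0.03705 L/cmH2O = 0.3066 s.
Fraction remaining = e^(−Te/τ) = e^(−0.62/0.3066) = 0.1324.
Trapped volume = 444.64 × 0.1324 = 58.87 mL.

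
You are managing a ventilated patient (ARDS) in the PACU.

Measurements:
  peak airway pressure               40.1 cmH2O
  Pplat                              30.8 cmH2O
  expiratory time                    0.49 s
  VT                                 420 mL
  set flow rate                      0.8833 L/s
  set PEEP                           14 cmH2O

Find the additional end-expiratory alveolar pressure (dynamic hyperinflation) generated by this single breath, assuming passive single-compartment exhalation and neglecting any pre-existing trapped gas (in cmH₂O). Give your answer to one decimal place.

2.6

R = (PIP − Pplat)/V̇ = (40.1 − 30.8) / 0.8833 = 9.3/0.8833 = 10.529 cmH2O·s/L.
C = Vt/(Pplat − PEEP) = 420.0 / (30.8 − 14) = 420.0/16.8 = 25.0 mL/cmH2O.
τ = R × C = 10.529 × 0.025 L/cmH2O = 0.2632 s.
Fraction remaining = e^(−Te/τ) = e^(−0.49/0.2632) = 0.1554; trapped volume = 420.0 × 0.1554 = 65.268 mL.
Additional alveolar pressure from trapping ≈ V_trapped / C = 65.268 / 25.0 = 2.611 cmH2O.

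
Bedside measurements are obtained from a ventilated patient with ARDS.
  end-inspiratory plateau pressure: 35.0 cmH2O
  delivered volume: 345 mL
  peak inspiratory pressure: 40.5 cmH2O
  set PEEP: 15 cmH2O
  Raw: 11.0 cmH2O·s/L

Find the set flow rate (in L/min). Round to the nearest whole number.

flow = (PIP − Pplat) / Raw = (40.5 − 35.0) / 11.0 = 0.5 L/s × 60 = 30.0 L/min.

30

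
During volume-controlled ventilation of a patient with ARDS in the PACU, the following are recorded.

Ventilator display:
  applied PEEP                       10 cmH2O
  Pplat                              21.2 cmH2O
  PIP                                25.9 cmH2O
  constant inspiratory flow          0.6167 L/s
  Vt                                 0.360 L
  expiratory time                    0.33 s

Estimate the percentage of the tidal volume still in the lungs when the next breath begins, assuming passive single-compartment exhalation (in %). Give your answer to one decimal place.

R = (PIP − Pplat)/V̇ = (25.9 − 21.2) / 0.6167 = 4.7/0.6167 = 7.621 cmH2O·s/L.
C = Vt/(Pplat − PEEP) = 360.0 / (21.2 − 10) = 360.0/11.2 = 32.143 mL/cmH2O.
τ = R × C = 7.621 × 0.03214 L/cmH2O = 0.2449 s.
Fraction remaining at end-expiration = e^(−Te/τ) = e^(−0.33/0.2449) = 0.2599 → 25.99%.

26.0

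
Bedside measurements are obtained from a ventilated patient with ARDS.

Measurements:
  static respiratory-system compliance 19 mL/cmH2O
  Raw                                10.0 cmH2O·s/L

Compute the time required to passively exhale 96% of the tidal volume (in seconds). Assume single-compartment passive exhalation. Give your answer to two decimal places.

τ = R × C = 10.0 × 19 mL/cmH2O = 10.0 × 0.019 L/cmH2O = 0.19 s.
Exhaled fraction f = 1 − e^(−t/τ) → t = −τ·ln(1 − f) = −0.19·ln(0.04) = 0.6116 s.

0.61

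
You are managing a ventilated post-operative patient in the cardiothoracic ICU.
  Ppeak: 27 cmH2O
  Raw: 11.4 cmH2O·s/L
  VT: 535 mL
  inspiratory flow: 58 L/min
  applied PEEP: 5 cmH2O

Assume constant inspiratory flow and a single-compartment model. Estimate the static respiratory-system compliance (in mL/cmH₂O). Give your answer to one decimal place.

Flow: 58 L/min ÷ 60 = 0.9667 L/s.
Equation of motion (constant flow): PIP = Vt/C + R·V̇ + PEEP.
Vt/C = PIP − R·V̇ − PEEP = 27 − 11.4×0.9667 − 5 = 27 − 11.02 − 5 = 10.98 cmH2O.
C = Vt / 10.98 = 535 / 10.98 = 48.725 mL/cmH2O.

48.7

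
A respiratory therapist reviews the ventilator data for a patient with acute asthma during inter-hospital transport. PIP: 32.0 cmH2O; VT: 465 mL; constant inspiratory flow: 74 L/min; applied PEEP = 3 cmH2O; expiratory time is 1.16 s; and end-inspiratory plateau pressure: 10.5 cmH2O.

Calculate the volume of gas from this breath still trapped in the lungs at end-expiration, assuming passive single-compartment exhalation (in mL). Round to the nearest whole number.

159

Flow: 74 L/min ÷ 60 = 1.2333 L/s.
R = (PIP − Pplat)/V̇ = (32.0 − 10.5) / 1.2333 = 21.5/1.2333 = 17.433 cmH2O·s/L.
C = Vt/(Pplat − PEEP) = 465.0 / (10.5 − 3) = 465.0/7.5 = 62.0 mL/cmH2O.
τ = R × C = 17.433 × 0.062 L/cmH2O = 1.081 s.
Fraction remaining = e^(−Te/τ) = e^(−1.16/1.081) = 0.342.
Trapped volume = 465.0 × 0.342 = 159.03 mL.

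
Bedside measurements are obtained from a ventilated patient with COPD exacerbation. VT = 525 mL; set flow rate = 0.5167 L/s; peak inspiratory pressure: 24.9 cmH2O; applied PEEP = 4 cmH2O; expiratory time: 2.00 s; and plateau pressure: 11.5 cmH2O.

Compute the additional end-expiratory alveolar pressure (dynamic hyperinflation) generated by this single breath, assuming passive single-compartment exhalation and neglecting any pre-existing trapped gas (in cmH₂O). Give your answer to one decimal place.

R = (PIP − Pplat)/V̇ = (24.9 − 11.5) / 0.5167 = 13.4/0.5167 = 25.934 cmH2O·s/L.
C = Vt/(Pplat − PEEP) = 525.0 / (11.5 − 4) = 525.0/7.5 = 70.0 mL/cmH2O.
τ = R × C = 25.934 × 0.07 L/cmH2O = 1.815 s.
Fraction remaining = e^(−Te/τ) = e^(−2.00/1.815) = 0.3322; trapped volume = 525.0 × 0.3322 = 174.41 mL.
Additional alveolar pressure from trapping ≈ V_trapped / C = 174.41 / 70.0 = 2.492 cmH2O.

2.5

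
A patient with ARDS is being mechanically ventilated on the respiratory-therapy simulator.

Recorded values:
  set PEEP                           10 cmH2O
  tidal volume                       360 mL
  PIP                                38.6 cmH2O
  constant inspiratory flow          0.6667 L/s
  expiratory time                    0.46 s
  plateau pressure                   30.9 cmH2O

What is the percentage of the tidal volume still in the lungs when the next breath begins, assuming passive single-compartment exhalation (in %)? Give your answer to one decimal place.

R = (PIP − Pplat)/V̇ = (38.6 − 30.9) / 0.6667 = 7.7/0.6667 = 11.549 cmH2O·s/L.
C = Vt/(Pplat − PEEP) = 360.0 / (30.9 − 10) = 360.0/20.9 = 17.225 mL/cmH2O.
τ = R × C = 11.549 × 0.01723 L/cmH2O = 0.199 s.
Fraction remaining at end-expiration = e^(−Te/τ) = e^(−0.46/0.199) = 0.09911 → 9.911%.

9.9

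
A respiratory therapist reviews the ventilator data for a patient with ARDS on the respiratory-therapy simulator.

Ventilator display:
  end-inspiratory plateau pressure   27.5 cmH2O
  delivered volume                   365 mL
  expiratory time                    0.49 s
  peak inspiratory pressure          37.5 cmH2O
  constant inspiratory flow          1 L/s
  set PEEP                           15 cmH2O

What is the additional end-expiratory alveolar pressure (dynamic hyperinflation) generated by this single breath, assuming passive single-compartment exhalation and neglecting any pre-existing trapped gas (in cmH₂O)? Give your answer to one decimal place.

2.3

R = (PIP − Pplat)/V̇ = (37.5 − 27.5) / 1 = 10.0/1 = 10.0 cmH2O·s/L.
C = Vt/(Pplat − PEEP) = 365.0 / (27.5 − 15) = 365.0/12.5 = 29.2 mL/cmH2O.
τ = R × C = 10.0 × 0.0292 L/cmH2O = 0.292 s.
Fraction remaining = e^(−Te/τ) = e^(−0.49/0.292) = 0.1867; trapped volume = 365.0 × 0.1867 = 68.146 mL.
Additional alveolar pressure from trapping ≈ V_trapped / C = 68.146 / 29.2 = 2.334 cmH2O.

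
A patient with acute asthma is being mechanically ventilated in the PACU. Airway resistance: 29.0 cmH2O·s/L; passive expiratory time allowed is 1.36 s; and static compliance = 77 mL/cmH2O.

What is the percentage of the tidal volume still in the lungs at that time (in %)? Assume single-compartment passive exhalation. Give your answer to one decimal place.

54.4

τ = R × C = 29.0 × 77 mL/cmH2O = 29.0 × 0.077 L/cmH2O = 2.233 s.
Passive exhalation: V(t)/V₀ = e^(−t/τ) = e^(−1.36/2.233) = 0.5439.
Fraction remaining = 0.5439 → 54.39%.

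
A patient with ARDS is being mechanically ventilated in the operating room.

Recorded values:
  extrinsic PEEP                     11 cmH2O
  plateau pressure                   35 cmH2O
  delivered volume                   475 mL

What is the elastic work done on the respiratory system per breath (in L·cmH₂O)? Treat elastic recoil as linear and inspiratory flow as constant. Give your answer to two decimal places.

Elastic work ≈ ½ × (Pplat − PEEP) × Vt = 0.5 × (35 − 11) × 0.475 L = 0.5 × 24.0 × 0.475 = 5.7 L·cmH2O.

5.70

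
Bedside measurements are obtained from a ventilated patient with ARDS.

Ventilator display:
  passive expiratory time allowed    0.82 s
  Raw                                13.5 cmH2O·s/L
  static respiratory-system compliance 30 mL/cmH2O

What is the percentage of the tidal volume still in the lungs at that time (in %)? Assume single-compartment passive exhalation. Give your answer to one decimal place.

τ = R × C = 13.5 × 30 mL/cmH2O = 13.5 × 0.030 L/cmH2O = 0.405 s.
Passive exhalation: V(t)/V₀ = e^(−t/τ) = e^(−0.82/0.405) = 0.132.
Fraction remaining = 0.132 → 13.2%.

13.2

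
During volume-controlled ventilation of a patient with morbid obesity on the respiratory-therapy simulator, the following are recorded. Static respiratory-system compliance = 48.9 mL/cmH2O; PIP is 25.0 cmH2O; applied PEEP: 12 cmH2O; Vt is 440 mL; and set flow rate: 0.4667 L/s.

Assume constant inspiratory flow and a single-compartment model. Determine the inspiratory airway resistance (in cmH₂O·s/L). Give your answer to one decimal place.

8.6

Equation of motion (constant flow): PIP = Vt/C + R·V̇ + PEEP.
R·V̇ = PIP − Vt/C − PEEP = 25.0 − 440/48.9 − 12 = 25.0 − 8.998 − 12 = 4.002 cmH2O.
R = 4.002 / 0.4667 = 8.575 cmH2O·s/L.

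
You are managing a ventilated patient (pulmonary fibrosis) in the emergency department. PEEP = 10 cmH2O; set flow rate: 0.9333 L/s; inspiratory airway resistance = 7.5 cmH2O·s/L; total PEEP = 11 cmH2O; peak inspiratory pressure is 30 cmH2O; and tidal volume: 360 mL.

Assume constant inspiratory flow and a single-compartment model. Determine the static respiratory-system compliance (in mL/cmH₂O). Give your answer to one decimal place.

30.0

Total PEEP = 11 cmH2O (set 10 + intrinsic 1); this is the baseline alveolar pressure.
Equation of motion (constant flow): PIP = Vt/C + R·V̇ + PEEP.
Vt/C = PIP − R·V̇ − PEEP = 30 − 7.5×0.9333 − 11 = 30 − 7.0 − 11 = 12.0 cmH2O.
C = Vt / 12.0 = 360 / 12.0 = 30.0 mL/cmH2O.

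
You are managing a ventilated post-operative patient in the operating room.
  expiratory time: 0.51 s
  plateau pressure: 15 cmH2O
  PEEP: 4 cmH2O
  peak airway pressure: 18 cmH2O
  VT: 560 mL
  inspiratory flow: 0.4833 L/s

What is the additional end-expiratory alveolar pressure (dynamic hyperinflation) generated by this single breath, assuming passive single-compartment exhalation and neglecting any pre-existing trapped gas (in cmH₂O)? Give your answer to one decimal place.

2.2

R = (PIP − Pplat)/V̇ = (18 − 15) / 0.4833 = 3.0/0.4833 = 6.207 cmH2O·s/L.
C = Vt/(Pplat − PEEP) = 560.0 / (15 − 4) = 560.0/11.0 = 50.909 mL/cmH2O.
τ = R × C = 6.207 × 0.05091 L/cmH2O = 0.316 s.
Fraction remaining = e^(−Te/τ) = e^(−0.51/0.316) = 0.1991; trapped volume = 560.0 × 0.1991 = 111.5 mL.
Additional alveolar pressure from trapping ≈ V_trapped / C = 111.5 / 50.909 = 2.19 cmH2O.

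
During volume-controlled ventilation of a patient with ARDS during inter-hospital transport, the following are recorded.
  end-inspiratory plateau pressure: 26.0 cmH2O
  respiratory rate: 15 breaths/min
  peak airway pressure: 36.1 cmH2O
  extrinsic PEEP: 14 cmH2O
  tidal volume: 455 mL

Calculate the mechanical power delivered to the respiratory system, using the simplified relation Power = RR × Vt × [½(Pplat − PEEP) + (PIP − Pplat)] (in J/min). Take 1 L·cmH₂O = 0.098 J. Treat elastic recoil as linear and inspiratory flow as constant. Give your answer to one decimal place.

10.8

Per-breath work = Vt × [½(Pplat−PEEP) + (PIP−Pplat)] = 0.455 × [0.5×12.0 + 10.1] = 0.455 × 16.1 = 7.326 L·cmH2O.
Power = 15 × 7.326 = 109.89 L·cmH2O/min.
× 0.098 J/(L·cmH2O) → 10.769 J/min.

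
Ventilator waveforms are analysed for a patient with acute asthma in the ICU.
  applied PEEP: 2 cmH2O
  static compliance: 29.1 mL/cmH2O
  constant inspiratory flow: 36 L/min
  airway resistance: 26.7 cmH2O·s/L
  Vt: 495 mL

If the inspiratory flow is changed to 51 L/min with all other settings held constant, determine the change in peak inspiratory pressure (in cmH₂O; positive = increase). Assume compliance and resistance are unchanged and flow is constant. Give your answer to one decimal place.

6.7

Flow: 36 L/min ÷ 60 = 0.6 L/s.
New flow: 51 L/min ÷ 60 = 0.85 L/s.
PIP = Vt/C + R·V̇ + PEEP (constant-flow equation of motion).
Only the resistive term changes: ΔPIP = R × ΔV̇ = 26.7 × (0.85 − 0.6) = 26.7 × 0.25 = 6.675 cmH2O.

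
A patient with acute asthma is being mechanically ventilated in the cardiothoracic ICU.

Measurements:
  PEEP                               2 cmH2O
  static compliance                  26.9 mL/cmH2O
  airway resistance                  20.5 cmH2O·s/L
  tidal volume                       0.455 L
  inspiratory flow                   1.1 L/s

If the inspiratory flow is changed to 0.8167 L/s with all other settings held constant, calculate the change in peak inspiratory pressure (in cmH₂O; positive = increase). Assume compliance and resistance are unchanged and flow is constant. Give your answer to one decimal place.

-5.8

PIP = Vt/C + R·V̇ + PEEP (constant-flow equation of motion).
Only the resistive term changes: ΔPIP = R × ΔV̇ = 20.5 × (0.8167 − 1.1) = 20.5 × -0.2833 = -5.808 cmH2O.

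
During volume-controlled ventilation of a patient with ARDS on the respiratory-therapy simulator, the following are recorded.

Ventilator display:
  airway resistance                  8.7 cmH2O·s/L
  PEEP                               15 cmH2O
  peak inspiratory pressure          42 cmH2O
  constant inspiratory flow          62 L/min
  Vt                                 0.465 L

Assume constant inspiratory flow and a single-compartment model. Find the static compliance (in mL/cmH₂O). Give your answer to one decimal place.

Flow: 62 L/min ÷ 60 = 1.0333 L/s.
Equation of motion (constant flow): PIP = Vt/C + R·V̇ + PEEP.
Vt/C = PIP − R·V̇ − PEEP = 42 − 8.7×1.0333 − 15 = 42 − 8.99 − 15 = 18.01 cmH2O.
C = Vt / 18.01 = 465 / 18.01 = 25.819 mL/cmH2O.

25.8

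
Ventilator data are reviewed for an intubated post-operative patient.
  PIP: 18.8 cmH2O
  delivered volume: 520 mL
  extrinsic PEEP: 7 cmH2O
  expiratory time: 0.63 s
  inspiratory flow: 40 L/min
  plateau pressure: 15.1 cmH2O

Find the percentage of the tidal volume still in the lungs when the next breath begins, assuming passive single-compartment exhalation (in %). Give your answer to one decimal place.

17.1

Flow: 40 L/min ÷ 60 = 0.6667 L/s.
R = (PIP − Pplat)/V̇ = (18.8 − 15.1) / 0.6667 = 3.7/0.6667 = 5.55 cmH2O·s/L.
C = Vt/(Pplat − PEEP) = 520.0 / (15.1 − 7) = 520.0/8.1 = 64.198 mL/cmH2O.
τ = R × C = 5.55 × 0.0642 L/cmH2O = 0.3563 s.
Fraction remaining at end-expiration = e^(−Te/τ) = e^(−0.63/0.3563) = 0.1706 → 17.06%.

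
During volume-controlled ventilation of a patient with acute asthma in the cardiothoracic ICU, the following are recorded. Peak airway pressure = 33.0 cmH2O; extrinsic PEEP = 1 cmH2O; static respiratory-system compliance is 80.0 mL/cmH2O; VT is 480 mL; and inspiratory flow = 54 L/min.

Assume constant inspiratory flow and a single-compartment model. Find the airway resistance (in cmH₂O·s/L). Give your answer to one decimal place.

Flow: 54 L/min ÷ 60 = 0.9 L/s.
Equation of motion (constant flow): PIP = Vt/C + R·V̇ + PEEP.
R·V̇ = PIP − Vt/C − PEEP = 33.0 − 480/80.0 − 1 = 33.0 − 6.0 − 1 = 26.0 cmH2O.
R = 26.0 / 0.9 = 28.889 cmH2O·s/L.

28.9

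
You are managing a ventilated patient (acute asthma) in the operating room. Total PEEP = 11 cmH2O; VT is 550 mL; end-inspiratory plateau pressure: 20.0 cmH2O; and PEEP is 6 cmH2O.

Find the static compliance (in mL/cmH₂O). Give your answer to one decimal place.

End-expiratory occlusion gives total PEEP = 11 cmH2O (intrinsic PEEP = 11 − 6 = 5). Use total PEEP for the elastic gradient.
Cstat = Vt / (Pplat − PEEPtotal) = 550 / (20.0 − 11) = 550 / 9.0 = 61.111 mL/cmH2O.

61.1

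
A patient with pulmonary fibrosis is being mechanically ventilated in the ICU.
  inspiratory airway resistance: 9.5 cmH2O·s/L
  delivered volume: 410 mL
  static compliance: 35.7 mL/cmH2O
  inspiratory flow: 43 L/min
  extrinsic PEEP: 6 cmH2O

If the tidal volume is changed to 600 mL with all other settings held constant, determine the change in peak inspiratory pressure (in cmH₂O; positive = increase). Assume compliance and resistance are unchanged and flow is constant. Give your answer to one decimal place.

PIP = Vt/C + R·V̇ + PEEP (constant-flow equation of motion).
Only the elastic term changes: ΔPIP = ΔVt / C = (600 − 410) / 35.7 = 5.322 cmH2O.

5.3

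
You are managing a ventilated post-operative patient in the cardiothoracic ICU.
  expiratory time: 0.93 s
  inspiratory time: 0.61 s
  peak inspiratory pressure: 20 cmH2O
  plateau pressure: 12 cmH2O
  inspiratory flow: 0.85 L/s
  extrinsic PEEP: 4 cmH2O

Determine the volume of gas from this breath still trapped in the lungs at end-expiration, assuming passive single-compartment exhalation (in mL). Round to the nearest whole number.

113

Vt = flow × Ti = 0.85 L/s × 0.61 s × 1000 mL/L = 518.5 mL.
R = (PIP − Pplat)/V̇ = (20 − 12) / 0.85 = 8.0/0.85 = 9.412 cmH2O·s/L.
C = Vt/(Pplat − PEEP) = 518.5 / (12 − 4) = 518.5/8.0 = 64.813 mL/cmH2O.
τ = R × C = 9.412 × 0.06481 L/cmH2O = 0.61 s.
Fraction remaining = e^(−Te/τ) = e^(−0.93/0.61) = 0.2177.
Trapped volume = 518.5 × 0.2177 = 112.88 mL.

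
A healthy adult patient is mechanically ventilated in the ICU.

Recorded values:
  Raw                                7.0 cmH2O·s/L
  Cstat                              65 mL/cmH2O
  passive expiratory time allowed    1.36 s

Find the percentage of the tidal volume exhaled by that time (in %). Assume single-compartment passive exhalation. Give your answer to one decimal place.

τ = R × C = 7.0 × 65 mL/cmH2O = 7.0 × 0.065 L/cmH2O = 0.455 s.
Passive exhalation: V(t)/V₀ = e^(−t/τ) = e^(−1.36/0.455) = 0.05034.
Fraction exhaled = 1 − 0.05034 = 0.9497 → 94.97%.

95.0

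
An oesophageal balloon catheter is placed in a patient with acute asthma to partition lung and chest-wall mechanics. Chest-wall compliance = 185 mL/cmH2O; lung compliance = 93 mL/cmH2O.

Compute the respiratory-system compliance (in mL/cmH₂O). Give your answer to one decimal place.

61.9

Lung and chest wall are elastances in series: 1/Crs = 1/CL + 1/Ccw.
1/Crs = 1/93 + 1/185 = 0.01616.
Crs = 61.881 mL/cmH2O.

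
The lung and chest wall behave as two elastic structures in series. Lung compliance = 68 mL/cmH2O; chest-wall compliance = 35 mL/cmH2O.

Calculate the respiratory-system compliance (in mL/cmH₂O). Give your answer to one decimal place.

23.1

Lung and chest wall are elastances in series: 1/Crs = 1/CL + 1/Ccw.
1/Crs = 1/68 + 1/35 = 0.04328.
Crs = 23.105 mL/cmH2O.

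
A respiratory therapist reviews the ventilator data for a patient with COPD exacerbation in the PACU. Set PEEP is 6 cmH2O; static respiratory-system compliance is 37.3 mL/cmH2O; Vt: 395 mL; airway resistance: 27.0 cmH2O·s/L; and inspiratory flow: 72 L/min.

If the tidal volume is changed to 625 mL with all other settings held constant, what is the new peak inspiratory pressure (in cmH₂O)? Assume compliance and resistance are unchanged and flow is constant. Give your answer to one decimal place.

55.2

Flow: 72 L/min ÷ 60 = 1.2 L/s.
PIP = Vt/C + R·V̇ + PEEP (constant-flow equation of motion).
Only the elastic term changes: ΔPIP = ΔVt / C = (625 − 395) / 37.3 = 6.166 cmH2O.
Original PIP = 395/37.3 + 27.0×1.2 + 6 = 48.99 cmH2O; new PIP = 48.99 + (6.166) = 55.156 cmH2O.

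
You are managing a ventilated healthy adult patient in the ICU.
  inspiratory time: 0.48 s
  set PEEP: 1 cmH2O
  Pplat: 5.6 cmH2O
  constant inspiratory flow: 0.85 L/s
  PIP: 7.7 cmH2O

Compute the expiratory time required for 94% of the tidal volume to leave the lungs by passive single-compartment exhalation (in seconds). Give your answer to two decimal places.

Vt = flow × Ti = 0.85 L/s × 0.48 s × 1000 mL/L = 408.0 mL.
R = (PIP − Pplat)/V̇ = (7.7 − 5.6) / 0.85 = 2.1/0.85 = 2.471 cmH2O·s/L.
C = Vt/(Pplat − PEEP) = 408.0 / (5.6 − 1) = 408.0/4.6 = 88.696 mL/cmH2O.
τ = R × C = 2.471 × 0.0887 L/cmH2O = 0.2192 s.
t = −τ·ln(1 − 0.94) = −0.2192·ln(0.06) = 0.6167 s.

0.62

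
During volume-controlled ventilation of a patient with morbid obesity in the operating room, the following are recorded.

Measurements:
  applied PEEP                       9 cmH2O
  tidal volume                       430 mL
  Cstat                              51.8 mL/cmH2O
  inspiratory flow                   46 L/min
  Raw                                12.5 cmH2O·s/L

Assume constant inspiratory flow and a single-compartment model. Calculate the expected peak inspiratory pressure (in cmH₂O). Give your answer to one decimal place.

26.9

Flow: 46 L/min ÷ 60 = 0.7667 L/s.
Equation of motion (constant flow): PIP = Vt/C + R·V̇ + PEEP.
PIP = 430/51.8 + 12.5×0.7667 + 9 = 8.301 + 9.584 + 9 = 26.885 cmH2O.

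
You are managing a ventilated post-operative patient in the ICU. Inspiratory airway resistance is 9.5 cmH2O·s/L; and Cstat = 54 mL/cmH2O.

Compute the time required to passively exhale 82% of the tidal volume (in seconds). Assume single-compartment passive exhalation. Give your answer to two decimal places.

0.88

τ = R × C = 9.5 × 54 mL/cmH2O = 9.5 × 0.054 L/cmH2O = 0.513 s.
Exhaled fraction f = 1 − e^(−t/τ) → t = −τ·ln(1 − f) = −0.513·ln(0.18) = 0.8797 s.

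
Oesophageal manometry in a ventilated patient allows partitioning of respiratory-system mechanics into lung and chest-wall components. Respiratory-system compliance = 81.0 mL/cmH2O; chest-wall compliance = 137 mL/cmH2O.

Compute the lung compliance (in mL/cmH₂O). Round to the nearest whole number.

198

1/CL = 1/Crs − 1/Ccw.
1/CL = 1/81.0 − 1/137 = 0.005046.
CL = 198.18 mL/cmH2O.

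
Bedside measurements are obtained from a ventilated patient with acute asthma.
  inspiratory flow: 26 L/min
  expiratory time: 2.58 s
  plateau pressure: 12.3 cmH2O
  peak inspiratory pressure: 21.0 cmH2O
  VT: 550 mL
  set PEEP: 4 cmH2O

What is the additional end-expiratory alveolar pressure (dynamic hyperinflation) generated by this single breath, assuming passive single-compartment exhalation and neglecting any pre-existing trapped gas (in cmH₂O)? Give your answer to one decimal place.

1.2

Flow: 26 L/min ÷ 60 = 0.4333 L/s.
R = (PIP − Pplat)/V̇ = (21.0 − 12.3) / 0.4333 = 8.7/0.4333 = 20.078 cmH2O·s/L.
C = Vt/(Pplat − PEEP) = 550.0 / (12.3 − 4) = 550.0/8.3 = 66.265 mL/cmH2O.
τ = R × C = 20.078 × 0.06627 L/cmH2O = 1.331 s.
Fraction remaining = e^(−Te/τ) = e^(−2.58/1.331) = 0.1439; trapped volume = 550.0 × 0.1439 = 79.145 mL.
Additional alveolar pressure from trapping ≈ V_trapped / C = 79.145 / 66.265 = 1.194 cmH2O.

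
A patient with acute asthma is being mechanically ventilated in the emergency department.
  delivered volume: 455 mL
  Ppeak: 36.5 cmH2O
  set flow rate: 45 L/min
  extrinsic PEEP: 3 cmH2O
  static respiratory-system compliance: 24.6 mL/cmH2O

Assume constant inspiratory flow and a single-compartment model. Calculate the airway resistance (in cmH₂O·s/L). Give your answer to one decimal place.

Flow: 45 L/min ÷ 60 = 0.75 L/s.
Equation of motion (constant flow): PIP = Vt/C + R·V̇ + PEEP.
R·V̇ = PIP − Vt/C − PEEP = 36.5 − 455/24.6 − 3 = 36.5 − 18.496 − 3 = 15.004 cmH2O.
R = 15.004 / 0.75 = 20.005 cmH2O·s/L.

20.0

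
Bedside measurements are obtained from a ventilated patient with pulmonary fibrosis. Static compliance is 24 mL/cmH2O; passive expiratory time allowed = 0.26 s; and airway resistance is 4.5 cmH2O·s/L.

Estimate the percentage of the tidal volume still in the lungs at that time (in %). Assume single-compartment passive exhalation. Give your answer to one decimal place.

τ = R × C = 4.5 × 24 mL/cmH2O = 4.5 × 0.024 L/cmH2O = 0.108 s.
Passive exhalation: V(t)/V₀ = e^(−t/τ) = e^(−0.26/0.108) = 0.09005.
Fraction remaining = 0.09005 → 9.005%.

9.0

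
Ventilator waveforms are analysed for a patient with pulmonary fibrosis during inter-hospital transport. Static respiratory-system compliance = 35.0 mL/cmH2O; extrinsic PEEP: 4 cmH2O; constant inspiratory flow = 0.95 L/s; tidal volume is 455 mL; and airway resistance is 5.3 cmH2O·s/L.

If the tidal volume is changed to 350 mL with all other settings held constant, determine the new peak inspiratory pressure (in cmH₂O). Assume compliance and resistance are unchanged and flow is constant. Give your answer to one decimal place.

PIP = Vt/C + R·V̇ + PEEP (constant-flow equation of motion).
Only the elastic term changes: ΔPIP = ΔVt / C = (350 − 455) / 35.0 = -3.0 cmH2O.
Original PIP = 455/35.0 + 5.3×0.95 + 4 = 22.035 cmH2O; new PIP = 22.035 + (-3.0) = 19.035 cmH2O.

19.0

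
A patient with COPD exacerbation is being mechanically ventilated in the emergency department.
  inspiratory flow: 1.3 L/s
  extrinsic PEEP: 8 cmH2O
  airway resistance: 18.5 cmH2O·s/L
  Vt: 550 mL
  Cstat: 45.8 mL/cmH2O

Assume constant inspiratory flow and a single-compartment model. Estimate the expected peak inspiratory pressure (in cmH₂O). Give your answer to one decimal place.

Equation of motion (constant flow): PIP = Vt/C + R·V̇ + PEEP.
PIP = 550/45.8 + 18.5×1.3 + 8 = 12.009 + 24.05 + 8 = 44.059 cmH2O.

44.1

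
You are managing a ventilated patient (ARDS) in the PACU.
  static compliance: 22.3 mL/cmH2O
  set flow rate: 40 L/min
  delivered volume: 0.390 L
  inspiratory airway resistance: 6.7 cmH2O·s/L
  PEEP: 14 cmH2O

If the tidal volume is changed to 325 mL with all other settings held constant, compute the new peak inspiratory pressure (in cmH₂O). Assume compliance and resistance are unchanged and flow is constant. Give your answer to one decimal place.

33.0

Flow: 40 L/min ÷ 60 = 0.6667 L/s.
PIP = Vt/C + R·V̇ + PEEP (constant-flow equation of motion).
Only the elastic term changes: ΔPIP = ΔVt / C = (325 − 390) / 22.3 = -2.915 cmH2O.
Original PIP = 390/22.3 + 6.7×0.6667 + 14 = 35.956 cmH2O; new PIP = 35.956 + (-2.915) = 33.041 cmH2O.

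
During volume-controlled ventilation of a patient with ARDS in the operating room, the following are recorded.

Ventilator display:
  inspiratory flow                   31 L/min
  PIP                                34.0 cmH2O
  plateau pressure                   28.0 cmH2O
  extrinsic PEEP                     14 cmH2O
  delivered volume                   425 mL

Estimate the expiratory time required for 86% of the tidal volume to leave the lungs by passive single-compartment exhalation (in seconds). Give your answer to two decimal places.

Flow: 31 L/min ÷ 60 = 0.5167 L/s.
R = (PIP − Pplat)/V̇ = (34.0 − 28.0) / 0.5167 = 6.0/0.5167 = 11.612 cmH2O·s/L.
C = Vt/(Pplat − PEEP) = 425.0 / (28.0 − 14) = 425.0/14.0 = 30.357 mL/cmH2O.
τ = R × C = 11.612 × 0.03036 L/cmH2O = 0.3525 s.
t = −τ·ln(1 − 0.86) = −0.3525·ln(0.14) = 0.6931 s.

0.69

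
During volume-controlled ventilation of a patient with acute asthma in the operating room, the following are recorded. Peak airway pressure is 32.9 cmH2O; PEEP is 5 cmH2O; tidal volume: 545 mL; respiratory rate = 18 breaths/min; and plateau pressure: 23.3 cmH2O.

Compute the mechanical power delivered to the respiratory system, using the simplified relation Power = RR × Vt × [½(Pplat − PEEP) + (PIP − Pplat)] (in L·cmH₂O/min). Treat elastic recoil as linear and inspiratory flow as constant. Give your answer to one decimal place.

183.9

Per-breath work = Vt × [½(Pplat−PEEP) + (PIP−Pplat)] = 0.545 × [0.5×18.3 + 9.6] = 0.545 × 18.75 = 10.219 L·cmH2O.
Power = 18 × 10.219 = 183.94 L·cmH2O/min.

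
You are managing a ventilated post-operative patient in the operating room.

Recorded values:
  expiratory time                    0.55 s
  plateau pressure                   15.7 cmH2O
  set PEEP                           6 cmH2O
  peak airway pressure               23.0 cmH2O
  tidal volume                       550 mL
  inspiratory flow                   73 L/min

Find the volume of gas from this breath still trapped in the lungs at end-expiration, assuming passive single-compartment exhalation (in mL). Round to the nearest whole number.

109

Flow: 73 L/min ÷ 60 = 1.2167 L/s.
R = (PIP − Pplat)/V̇ = (23.0 − 15.7) / 1.2167 = 7.3/1.2167 = 6.0 cmH2O·s/L.
C = Vt/(Pplat − PEEP) = 550.0 / (15.7 − 6) = 550.0/9.7 = 56.701 mL/cmH2O.
τ = R × C = 6.0 × 0.0567 L/cmH2O = 0.3402 s.
Fraction remaining = e^(−Te/τ) = e^(−0.55/0.3402) = 0.1986.
Trapped volume = 550.0 × 0.1986 = 109.23 mL.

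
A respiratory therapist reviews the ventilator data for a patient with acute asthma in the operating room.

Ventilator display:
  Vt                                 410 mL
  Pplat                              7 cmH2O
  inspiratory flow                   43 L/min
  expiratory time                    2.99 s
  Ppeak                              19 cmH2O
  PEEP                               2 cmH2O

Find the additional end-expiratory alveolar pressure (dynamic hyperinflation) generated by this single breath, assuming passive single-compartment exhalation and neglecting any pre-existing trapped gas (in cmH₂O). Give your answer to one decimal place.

0.6

Flow: 43 L/min ÷ 60 = 0.7167 L/s.
R = (PIP − Pplat)/V̇ = (19 − 7) / 0.7167 = 12.0/0.7167 = 16.743 cmH2O·s/L.
C = Vt/(Pplat − PEEP) = 410.0 / (7 − 2) = 410.0/5.0 = 82.0 mL/cmH2O.
τ = R × C = 16.743 × 0.082 L/cmH2O = 1.373 s.
Fraction remaining = e^(−Te/τ) = e^(−2.99/1.373) = 0.1133; trapped volume = 410.0 × 0.1133 = 46.453 mL.
Additional alveolar pressure from trapping ≈ V_trapped / C = 46.453 / 82.0 = 0.5665 cmH2O.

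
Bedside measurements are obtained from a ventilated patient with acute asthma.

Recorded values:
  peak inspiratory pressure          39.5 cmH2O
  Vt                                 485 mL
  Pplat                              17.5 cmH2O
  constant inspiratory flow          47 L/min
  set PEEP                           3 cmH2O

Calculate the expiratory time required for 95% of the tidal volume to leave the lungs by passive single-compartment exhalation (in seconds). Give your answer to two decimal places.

Flow: 47 L/min ÷ 60 = 0.7833 L/s.
R = (PIP − Pplat)/V̇ = (39.5 − 17.5) / 0.7833 = 22.0/0.7833 = 28.086 cmH2O·s/L.
C = Vt/(Pplat − PEEP) = 485.0 / (17.5 − 3) = 485.0/14.5 = 33.448 mL/cmH2O.
τ = R × C = 28.086 × 0.03345 L/cmH2O = 0.9395 s.
t = −τ·ln(1 − 0.95) = −0.9395·ln(0.05) = 2.814 s.

2.81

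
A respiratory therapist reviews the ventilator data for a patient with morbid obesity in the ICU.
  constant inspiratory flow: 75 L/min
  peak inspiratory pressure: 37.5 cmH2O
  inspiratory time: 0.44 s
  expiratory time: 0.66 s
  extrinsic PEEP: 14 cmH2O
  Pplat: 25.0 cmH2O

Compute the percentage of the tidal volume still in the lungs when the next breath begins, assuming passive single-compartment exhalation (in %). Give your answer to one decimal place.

Flow: 75 L/min ÷ 60 = 1.25 L/s.
Vt = flow × Ti = 1.25 L/s × 0.44 s × 1000 mL/L = 550.0 mL.
R = (PIP − Pplat)/V̇ = (37.5 − 25.0) / 1.25 = 12.5/1.25 = 10.0 cmH2O·s/L.
C = Vt/(Pplat − PEEP) = 550.0 / (25.0 − 14) = 550.0/11.0 = 50.0 mL/cmH2O.
τ = R × C = 10.0 × 0.05 L/cmH2O = 0.5 s.
Fraction remaining at end-expiration = e^(−Te/τ) = e^(−0.66/0.5) = 0.2671 → 26.71%.

26.7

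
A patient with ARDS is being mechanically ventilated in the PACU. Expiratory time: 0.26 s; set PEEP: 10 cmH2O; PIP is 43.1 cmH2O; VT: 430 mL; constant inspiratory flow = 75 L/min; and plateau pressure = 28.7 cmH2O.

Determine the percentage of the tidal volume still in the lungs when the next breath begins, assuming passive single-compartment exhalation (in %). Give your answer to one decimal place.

Flow: 75 L/min ÷ 60 = 1.25 L/s.
R = (PIP − Pplat)/V̇ = (43.1 − 28.7) / 1.25 = 14.4/1.25 = 11.52 cmH2O·s/L.
C = Vt/(Pplat − PEEP) = 430.0 / (28.7 − 10) = 430.0/18.7 = 22.995 mL/cmH2O.
τ = R × C = 11.52 × 0.023 L/cmH2O = 0.265 s.
Fraction remaining at end-expiration = e^(−Te/τ) = e^(−0.26/0.265) = 0.3749 → 37.49%.

37.5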